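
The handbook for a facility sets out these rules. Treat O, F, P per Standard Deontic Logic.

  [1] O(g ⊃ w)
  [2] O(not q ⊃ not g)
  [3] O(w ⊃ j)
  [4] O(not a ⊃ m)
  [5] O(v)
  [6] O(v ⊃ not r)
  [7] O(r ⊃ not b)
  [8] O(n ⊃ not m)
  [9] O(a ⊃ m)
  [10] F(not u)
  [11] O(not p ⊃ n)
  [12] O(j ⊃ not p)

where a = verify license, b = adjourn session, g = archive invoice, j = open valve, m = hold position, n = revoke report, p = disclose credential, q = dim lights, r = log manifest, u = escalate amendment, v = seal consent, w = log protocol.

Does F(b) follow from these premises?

Premise 7 is O(r ⊃ not b), but O(r) is not derivable from the premises, so it does not yield O(not b).
No other premise forces O(not b). An ideal world satisfying every premise can still have b true, so F(b) is not derivable.

No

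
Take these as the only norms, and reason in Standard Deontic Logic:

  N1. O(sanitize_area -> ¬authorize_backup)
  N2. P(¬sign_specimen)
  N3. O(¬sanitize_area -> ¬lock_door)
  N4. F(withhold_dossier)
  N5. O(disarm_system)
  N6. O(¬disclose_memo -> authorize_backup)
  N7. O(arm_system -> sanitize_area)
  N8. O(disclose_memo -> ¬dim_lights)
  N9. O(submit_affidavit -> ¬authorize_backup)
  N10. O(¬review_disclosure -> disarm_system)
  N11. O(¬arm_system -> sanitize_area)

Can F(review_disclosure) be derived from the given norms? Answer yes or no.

Premise 10 is O(¬review_disclosure -> disarm_system); even if O(disarm_system) held, inferring O(¬review_disclosure) would be affirming the consequent — invalid.
No other premise forces O(¬review_disclosure). An ideal world satisfying every premise can still have review_disclosure true, so F(review_disclosure) is not derivable.

No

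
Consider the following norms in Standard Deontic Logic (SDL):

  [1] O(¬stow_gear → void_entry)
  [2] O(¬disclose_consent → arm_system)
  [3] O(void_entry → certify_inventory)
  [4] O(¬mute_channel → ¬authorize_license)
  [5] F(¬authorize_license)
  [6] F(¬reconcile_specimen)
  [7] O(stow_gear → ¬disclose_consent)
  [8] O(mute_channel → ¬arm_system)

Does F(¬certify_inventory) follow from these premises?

Yes

F(¬authorize_license) at premise 5 means O(authorize_license).
Premise 4 is O(¬mute_channel → ¬authorize_license); contrapositively O(authorize_license → mute_channel). Since O(authorize_license) holds, K gives O(mute_channel).
With premise 8, O(mute_channel → ¬arm_system), the K-axiom yields O(¬arm_system).
The contrapositive of premise 2 (O(¬disclose_consent → arm_system)) is O(¬arm_system → disclose_consent), and O(¬arm_system) is already established, so O(disclose_consent).
The contrapositive of premise 7 (O(stow_gear → ¬disclose_consent)) is O(disclose_consent → ¬stow_gear), and O(disclose_consent) is already established, so O(¬stow_gear).
From O(¬stow_gear) and premise 1, O(¬stow_gear → void_entry), we obtain O(void_entry).
Applying K to premise 3 (O(void_entry → certify_inventory)) and O(void_entry) yields O(certify_inventory).
Premise 6 does not contribute to this derivation.
So O(certify_inventory) holds, i.e. F(¬certify_inventory). The claim follows.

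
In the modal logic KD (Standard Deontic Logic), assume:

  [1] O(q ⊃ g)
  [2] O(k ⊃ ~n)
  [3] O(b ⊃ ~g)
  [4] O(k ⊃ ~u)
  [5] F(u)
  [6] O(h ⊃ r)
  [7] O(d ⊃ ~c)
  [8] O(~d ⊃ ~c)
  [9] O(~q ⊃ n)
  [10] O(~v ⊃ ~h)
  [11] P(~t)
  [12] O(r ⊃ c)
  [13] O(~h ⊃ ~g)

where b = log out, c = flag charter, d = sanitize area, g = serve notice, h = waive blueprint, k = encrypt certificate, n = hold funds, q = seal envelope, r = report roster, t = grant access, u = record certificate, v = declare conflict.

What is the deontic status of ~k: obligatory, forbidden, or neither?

Obligatory

Premises 8 and 7 cover both cases: O(~d ⊃ ~c) and O(d ⊃ ~c). Since ~d ∨ d is a tautology, O(~c) follows.
Premise 12, O(r ⊃ c), contraposes to O(~c ⊃ ~r); with O(~c) we get O(~r).
Premise 6, O(h ⊃ r), contraposes to O(~r ⊃ ~h); with O(~r) we get O(~h).
With premise 13, O(~h ⊃ ~g), the K-axiom yields O(~g).
Premise 1, O(q ⊃ g), contraposes to O(~g ⊃ ~q); with O(~g) we get O(~q).
Applying K to premise 9 (O(~q ⊃ n)) and O(~q) yields O(n).
The contrapositive of premise 2 (O(k ⊃ ~n)) is O(n ⊃ ~k), and O(n) is already established, so O(~k).
Premises 3, 4, 5, 10, 11 do not contribute to this derivation.
Hence ~k is obligatory.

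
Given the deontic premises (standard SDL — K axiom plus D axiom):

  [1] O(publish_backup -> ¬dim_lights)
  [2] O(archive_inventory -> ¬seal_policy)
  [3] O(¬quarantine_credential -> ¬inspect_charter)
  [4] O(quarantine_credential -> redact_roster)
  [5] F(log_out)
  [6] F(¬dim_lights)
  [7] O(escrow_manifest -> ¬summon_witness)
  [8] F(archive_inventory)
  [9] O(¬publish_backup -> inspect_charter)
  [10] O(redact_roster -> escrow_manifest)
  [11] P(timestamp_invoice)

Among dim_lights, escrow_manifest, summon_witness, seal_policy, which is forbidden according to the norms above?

Premise 6, F(¬dim_lights), is equivalent to O(dim_lights).
Premise 1 is O(publish_backup -> ¬dim_lights); contrapositively O(dim_lights -> ¬publish_backup). Since O(dim_lights) holds, K gives O(¬publish_backup).
From O(¬publish_backup) and premise 9, O(¬publish_backup -> inspect_charter), we obtain O(inspect_charter).
Premise 3 is O(¬quarantine_credential -> ¬inspect_charter); contrapositively O(inspect_charter -> quarantine_credential). Since O(inspect_charter) holds, K gives O(quarantine_credential).
From O(quarantine_credential) and premise 4, O(quarantine_credential -> redact_roster), we obtain O(redact_roster).
Applying K to premise 10 (O(redact_roster -> escrow_manifest)) and O(redact_roster) yields O(escrow_manifest).
With premise 7, O(escrow_manifest -> ¬summon_witness), the K-axiom yields O(¬summon_witness).
So O(¬summon_witness) holds, i.e. summon_witness is forbidden. None of the other listed options is forbidden under the premises.

summon_witness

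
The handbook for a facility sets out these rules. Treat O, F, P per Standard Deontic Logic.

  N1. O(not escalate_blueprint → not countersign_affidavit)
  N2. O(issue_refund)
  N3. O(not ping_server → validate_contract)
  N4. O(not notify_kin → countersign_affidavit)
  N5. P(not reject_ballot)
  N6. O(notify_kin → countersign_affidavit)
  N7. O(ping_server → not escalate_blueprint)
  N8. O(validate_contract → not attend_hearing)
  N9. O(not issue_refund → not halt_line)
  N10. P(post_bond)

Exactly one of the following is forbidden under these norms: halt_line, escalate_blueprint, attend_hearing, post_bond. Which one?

Premises 4 and 6 cover both cases: O(not notify_kin → countersign_affidavit) and O(notify_kin → countersign_affidavit). Since not notify_kin ∨ notify_kin is a tautology, O(countersign_affidavit) follows.
Premise 1 is O(not escalate_blueprint → not countersign_affidavit); contrapositively O(countersign_affidavit → escalate_blueprint). Since O(countersign_affidavit) holds, K gives O(escalate_blueprint).
Premise 7 is O(ping_server → not escalate_blueprint); contrapositively O(escalate_blueprint → not ping_server). Since O(escalate_blueprint) holds, K gives O(not ping_server).
Applying K to premise 3 (O(not ping_server → validate_contract)) and O(not ping_server) yields O(validate_contract).
Premise 8 is O(validate_contract → not attend_hearing); since O(validate_contract), deontic closure gives O(not attend_hearing).
So O(not attend_hearing) holds, i.e. attend_hearing is forbidden. None of the other listed options is forbidden under the premises.

attend_hearing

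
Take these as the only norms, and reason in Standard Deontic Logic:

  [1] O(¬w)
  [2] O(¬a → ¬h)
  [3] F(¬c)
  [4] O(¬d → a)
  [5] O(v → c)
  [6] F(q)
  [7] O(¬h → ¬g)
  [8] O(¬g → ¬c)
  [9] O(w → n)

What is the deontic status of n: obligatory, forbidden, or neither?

Premise 9 is O(w → n), but O(w) is not derivable from the premises, so it does not yield O(n).
No premise or chain of K-axiom applications forces O(n), and none forces O(¬n). So n is neither obligatory nor forbidden under these norms.

Neither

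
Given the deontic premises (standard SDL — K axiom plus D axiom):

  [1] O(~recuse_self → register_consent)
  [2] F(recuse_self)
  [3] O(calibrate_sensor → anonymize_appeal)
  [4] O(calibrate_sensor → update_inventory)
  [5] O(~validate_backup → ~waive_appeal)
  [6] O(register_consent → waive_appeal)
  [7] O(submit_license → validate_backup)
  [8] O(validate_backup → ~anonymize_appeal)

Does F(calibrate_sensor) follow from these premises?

F(recuse_self) at premise 2 means O(~recuse_self).
Applying K to premise 1 (O(~recuse_self → register_consent)) and O(~recuse_self) yields O(register_consent).
From O(register_consent) and premise 6, O(register_consent → waive_appeal), we obtain O(waive_appeal).
Premise 5, O(~validate_backup → ~waive_appeal), contraposes to O(waive_appeal → validate_backup); with O(waive_appeal) we get O(validate_backup).
With premise 8, O(validate_backup → ~anonymize_appeal), the K-axiom yields O(~anonymize_appeal).
Premise 3 is O(calibrate_sensor → anonymize_appeal); contrapositively O(~anonymize_appeal → ~calibrate_sensor). Since O(~anonymize_appeal) holds, K gives O(~calibrate_sensor).
Premises 4, 7 do not contribute to this derivation.
So O(~calibrate_sensor) holds, i.e. F(calibrate_sensor). The claim follows.

Yes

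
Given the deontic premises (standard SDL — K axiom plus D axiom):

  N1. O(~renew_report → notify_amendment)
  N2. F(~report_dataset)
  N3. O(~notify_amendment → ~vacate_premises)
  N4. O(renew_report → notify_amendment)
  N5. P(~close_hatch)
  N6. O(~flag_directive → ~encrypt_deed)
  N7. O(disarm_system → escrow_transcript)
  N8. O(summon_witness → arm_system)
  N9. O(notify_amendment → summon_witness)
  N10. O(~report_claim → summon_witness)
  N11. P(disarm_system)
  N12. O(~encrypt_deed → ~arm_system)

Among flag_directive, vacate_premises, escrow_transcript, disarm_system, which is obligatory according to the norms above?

flag_directive

Premises 1 and 4 are O(~renew_report → notify_amendment) and O(renew_report → notify_amendment); every ideal world satisfies ~renew_report or renew_report, so in either case notify_amendment holds — hence O(notify_amendment).
From O(notify_amendment) and premise 9, O(notify_amendment → summon_witness), we obtain O(summon_witness).
Premise 8 is O(summon_witness → arm_system); since O(summon_witness), deontic closure gives O(arm_system).
The contrapositive of premise 12 (O(~encrypt_deed → ~arm_system)) is O(arm_system → encrypt_deed), and O(arm_system) is already established, so O(encrypt_deed).
Premise 6, O(~flag_directive → ~encrypt_deed), contraposes to O(encrypt_deed → flag_directive); with O(encrypt_deed) we get O(flag_directive).
So O(flag_directive) holds — flag_directive is obligatory. None of the other listed options is made obligatory by any chain of premises.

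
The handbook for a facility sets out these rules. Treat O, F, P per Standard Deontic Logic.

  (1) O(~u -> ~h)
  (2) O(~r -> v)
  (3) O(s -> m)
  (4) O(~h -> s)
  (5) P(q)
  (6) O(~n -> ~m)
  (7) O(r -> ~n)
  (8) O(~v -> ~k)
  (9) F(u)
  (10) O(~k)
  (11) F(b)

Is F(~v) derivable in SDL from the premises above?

Yes

F(u) at premise 9 means O(~u).
Applying K to premise 1 (O(~u -> ~h)) and O(~u) yields O(~h).
From O(~h) and premise 4, O(~h -> s), we obtain O(s).
Applying K to premise 3 (O(s -> m)) and O(s) yields O(m).
The contrapositive of premise 6 (O(~n -> ~m)) is O(m -> n), and O(m) is already established, so O(n).
Premise 7, O(r -> ~n), contraposes to O(n -> ~r); with O(n) we get O(~r).
From O(~r) and premise 2, O(~r -> v), we obtain O(v).
Premises 5, 8, 10, 11 do not contribute to this derivation.
So O(v) holds, i.e. F(~v). The claim follows.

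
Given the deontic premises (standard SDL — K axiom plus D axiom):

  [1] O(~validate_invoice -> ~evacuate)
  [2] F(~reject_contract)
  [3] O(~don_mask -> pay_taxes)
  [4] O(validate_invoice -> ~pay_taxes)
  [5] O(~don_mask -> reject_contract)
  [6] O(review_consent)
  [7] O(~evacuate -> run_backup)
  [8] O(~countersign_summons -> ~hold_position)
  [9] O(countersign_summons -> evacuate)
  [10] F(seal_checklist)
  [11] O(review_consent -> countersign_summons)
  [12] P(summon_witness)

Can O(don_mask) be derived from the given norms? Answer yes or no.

Yes

Premise 6 gives O(review_consent).
Premise 11 is O(review_consent -> countersign_summons); since O(review_consent), deontic closure gives O(countersign_summons).
From O(countersign_summons) and premise 9, O(countersign_summons -> evacuate), we obtain O(evacuate).
The contrapositive of premise 1 (O(~validate_invoice -> ~evacuate)) is O(evacuate -> validate_invoice), and O(evacuate) is already established, so O(validate_invoice).
Premise 4 is O(validate_invoice -> ~pay_taxes); since O(validate_invoice), deontic closure gives O(~pay_taxes).
Premise 3 is O(~don_mask -> pay_taxes); contrapositively O(~pay_taxes -> don_mask). Since O(~pay_taxes) holds, K gives O(don_mask).
Premises 2, 5, 7, 8, 10, 12 do not contribute to this derivation.
So O(don_mask) follows.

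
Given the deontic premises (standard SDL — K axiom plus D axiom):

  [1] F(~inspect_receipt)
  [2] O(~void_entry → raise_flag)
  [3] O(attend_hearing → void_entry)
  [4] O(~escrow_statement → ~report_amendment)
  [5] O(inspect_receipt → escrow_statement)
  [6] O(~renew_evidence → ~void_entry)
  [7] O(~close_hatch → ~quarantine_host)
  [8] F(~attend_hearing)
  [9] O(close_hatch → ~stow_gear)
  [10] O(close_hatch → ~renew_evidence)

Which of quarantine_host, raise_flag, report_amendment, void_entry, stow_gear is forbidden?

quarantine_host

Premise 8 is F(~attend_hearing), i.e. O(attend_hearing).
Applying K to premise 3 (O(attend_hearing → void_entry)) and O(attend_hearing) yields O(void_entry).
Premise 6 is O(~renew_evidence → ~void_entry); contrapositively O(void_entry → renew_evidence). Since O(void_entry) holds, K gives O(renew_evidence).
The contrapositive of premise 10 (O(close_hatch → ~renew_evidence)) is O(renew_evidence → ~close_hatch), and O(renew_evidence) is already established, so O(~close_hatch).
Applying K to premise 7 (O(~close_hatch → ~quarantine_host)) and O(~close_hatch) yields O(~quarantine_host).
So O(~quarantine_host) holds, i.e. quarantine_host is forbidden. None of the other listed options is forbidden under the premises.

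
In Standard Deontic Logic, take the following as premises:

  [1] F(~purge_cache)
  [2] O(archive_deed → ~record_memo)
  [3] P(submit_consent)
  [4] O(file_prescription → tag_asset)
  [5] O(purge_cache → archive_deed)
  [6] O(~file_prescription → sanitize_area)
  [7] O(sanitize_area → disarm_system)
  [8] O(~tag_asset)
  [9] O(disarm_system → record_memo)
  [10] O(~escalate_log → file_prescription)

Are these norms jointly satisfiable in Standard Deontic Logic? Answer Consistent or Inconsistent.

Premise 1, F(~purge_cache), is equivalent to O(purge_cache).
With premise 5, O(purge_cache → archive_deed), the K-axiom yields O(archive_deed).
From O(archive_deed) and premise 2, O(archive_deed → ~record_memo), we obtain O(~record_memo).
Premise 9 is O(disarm_system → record_memo); contrapositively O(~record_memo → ~disarm_system). Since O(~record_memo) holds, K gives O(~disarm_system).
Premise 7, O(sanitize_area → disarm_system), contraposes to O(~disarm_system → ~sanitize_area); with O(~disarm_system) we get O(~sanitize_area).
Premise 6, O(~file_prescription → sanitize_area), contraposes to O(~sanitize_area → file_prescription); with O(~sanitize_area) we get O(file_prescription).
With premise 4, O(file_prescription → tag_asset), the K-axiom yields O(tag_asset).
However, premise 8 gives O(~tag_asset).
We now have both O(tag_asset) and O(~tag_asset) — tag_asset is simultaneously obligatory and forbidden, violating the D-axiom.

Inconsistent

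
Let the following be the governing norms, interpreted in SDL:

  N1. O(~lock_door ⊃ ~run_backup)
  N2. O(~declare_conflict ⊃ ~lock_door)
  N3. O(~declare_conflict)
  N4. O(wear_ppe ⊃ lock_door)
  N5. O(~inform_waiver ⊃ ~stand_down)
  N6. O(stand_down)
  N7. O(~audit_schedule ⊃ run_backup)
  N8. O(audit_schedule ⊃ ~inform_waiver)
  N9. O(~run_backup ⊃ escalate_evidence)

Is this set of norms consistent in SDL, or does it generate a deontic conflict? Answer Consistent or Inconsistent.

Inconsistent

From premise 6 we have O(stand_down).
Premise 5 is O(~inform_waiver ⊃ ~stand_down); contrapositively O(stand_down ⊃ inform_waiver). Since O(stand_down) holds, K gives O(inform_waiver).
Premise 8 is O(audit_schedule ⊃ ~inform_waiver); contrapositively O(inform_waiver ⊃ ~audit_schedule). Since O(inform_waiver) holds, K gives O(~audit_schedule).
Premise 7 is O(~audit_schedule ⊃ run_backup); since O(~audit_schedule), deontic closure gives O(run_backup).
Premise 1 is O(~lock_door ⊃ ~run_backup); contrapositively O(run_backup ⊃ lock_door). Since O(run_backup) holds, K gives O(lock_door).
Premise 2 is O(~declare_conflict ⊃ ~lock_door); contrapositively O(lock_door ⊃ declare_conflict). Since O(lock_door) holds, K gives O(declare_conflict).
However, premise 3 gives O(~declare_conflict).
We now have both O(declare_conflict) and O(~declare_conflict) — declare_conflict is simultaneously obligatory and forbidden, violating the D-axiom.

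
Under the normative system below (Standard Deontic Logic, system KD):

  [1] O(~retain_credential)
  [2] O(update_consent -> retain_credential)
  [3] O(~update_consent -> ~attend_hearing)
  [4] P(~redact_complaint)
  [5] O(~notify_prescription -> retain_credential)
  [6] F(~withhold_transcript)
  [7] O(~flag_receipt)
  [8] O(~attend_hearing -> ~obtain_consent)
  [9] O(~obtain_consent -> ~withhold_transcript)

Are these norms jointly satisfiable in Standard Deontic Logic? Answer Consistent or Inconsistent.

Inconsistent

F(~withhold_transcript) at premise 6 means O(withhold_transcript).
Premise 9, O(~obtain_consent -> ~withhold_transcript), contraposes to O(withhold_transcript -> obtain_consent); with O(withhold_transcript) we get O(obtain_consent).
Premise 8 is O(~attend_hearing -> ~obtain_consent); contrapositively O(obtain_consent -> attend_hearing). Since O(obtain_consent) holds, K gives O(attend_hearing).
Premise 3, O(~update_consent -> ~attend_hearing), contraposes to O(attend_hearing -> update_consent); with O(attend_hearing) we get O(update_consent).
Premise 2 is O(update_consent -> retain_credential); since O(update_consent), deontic closure gives O(retain_credential).
Yet premise 1 states O(~retain_credential).
We now have both O(retain_credential) and O(~retain_credential) — retain_credential is simultaneously obligatory and forbidden, violating the D-axiom.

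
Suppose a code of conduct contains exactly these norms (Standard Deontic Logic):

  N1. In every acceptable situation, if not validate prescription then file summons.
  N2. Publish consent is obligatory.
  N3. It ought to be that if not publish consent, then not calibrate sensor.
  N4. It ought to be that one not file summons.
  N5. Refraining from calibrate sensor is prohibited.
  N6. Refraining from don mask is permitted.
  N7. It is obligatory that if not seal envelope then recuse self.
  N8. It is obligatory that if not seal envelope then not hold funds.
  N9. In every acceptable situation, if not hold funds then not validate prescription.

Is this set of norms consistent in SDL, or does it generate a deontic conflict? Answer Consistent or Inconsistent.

Consistent

Premise 3 is O(¬publish_consent → ¬calibrate_sensor), but O(¬publish_consent) is not derivable from the premises, so it does not yield O(¬calibrate_sensor).
So O(¬calibrate_sensor) is not derivable, and the apparent clash with O(calibrate_sensor) does not arise.
A world satisfying every obligation exists (e.g. calibrate_sensor=true, don_mask=false, file_summons=false, hold_funds=true, publish_consent=true, recuse_self=false, seal_envelope=true, validate_prescription=true); no atom is both obligatory and forbidden, so the set is consistent.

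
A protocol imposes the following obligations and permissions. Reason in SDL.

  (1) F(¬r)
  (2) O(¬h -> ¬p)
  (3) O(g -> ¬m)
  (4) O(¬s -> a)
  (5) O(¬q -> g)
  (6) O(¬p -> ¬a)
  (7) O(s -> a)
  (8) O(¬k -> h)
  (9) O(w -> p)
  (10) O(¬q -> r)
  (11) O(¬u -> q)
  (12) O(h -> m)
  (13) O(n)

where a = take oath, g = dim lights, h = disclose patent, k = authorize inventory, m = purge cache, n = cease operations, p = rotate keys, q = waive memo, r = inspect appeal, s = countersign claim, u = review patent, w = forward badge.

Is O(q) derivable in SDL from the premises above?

Premises 4 and 7 are O(¬s -> a) and O(s -> a); every ideal world satisfies ¬s or s, so in either case a holds — hence O(a).
The contrapositive of premise 6 (O(¬p -> ¬a)) is O(a -> p), and O(a) is already established, so O(p).
Premise 2 is O(¬h -> ¬p); contrapositively O(p -> h). Since O(p) holds, K gives O(h).
Premise 12 is O(h -> m); since O(h), deontic closure gives O(m).
Premise 3, O(g -> ¬m), contraposes to O(m -> ¬g); with O(m) we get O(¬g).
Premise 5 is O(¬q -> g); contrapositively O(¬g -> q). Since O(¬g) holds, K gives O(q).
Premises 1, 8, 9, 10, 11, 13 do not contribute to this derivation.
So O(q) follows.

Yes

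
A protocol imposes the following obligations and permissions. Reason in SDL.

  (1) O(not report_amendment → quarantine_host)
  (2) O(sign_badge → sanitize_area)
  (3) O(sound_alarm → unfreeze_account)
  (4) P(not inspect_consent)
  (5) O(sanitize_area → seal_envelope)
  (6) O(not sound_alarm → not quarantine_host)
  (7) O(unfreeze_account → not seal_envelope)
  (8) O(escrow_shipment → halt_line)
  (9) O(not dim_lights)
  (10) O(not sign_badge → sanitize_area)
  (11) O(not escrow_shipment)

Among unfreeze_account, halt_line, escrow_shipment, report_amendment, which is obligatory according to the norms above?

Premises 2 and 10 cover both cases: O(sign_badge → sanitize_area) and O(not sign_badge → sanitize_area). Since sign_badge ∨ not sign_badge is a tautology, O(sanitize_area) follows.
Applying K to premise 5 (O(sanitize_area → seal_envelope)) and O(sanitize_area) yields O(seal_envelope).
The contrapositive of premise 7 (O(unfreeze_account → not seal_envelope)) is O(seal_envelope → not unfreeze_account), and O(seal_envelope) is already established, so O(not unfreeze_account).
Premise 3, O(sound_alarm → unfreeze_account), contraposes to O(not unfreeze_account → not sound_alarm); with O(not unfreeze_account) we get O(not sound_alarm).
Premise 6 is O(not sound_alarm → not quarantine_host); since O(not sound_alarm), deontic closure gives O(not quarantine_host).
Premise 1 is O(not report_amendment → quarantine_host); contrapositively O(not quarantine_host → report_amendment). Since O(not quarantine_host) holds, K gives O(report_amendment).
So O(report_amendment) holds — report_amendment is obligatory. None of the other listed options is made obligatory by any chain of premises.

report_amendment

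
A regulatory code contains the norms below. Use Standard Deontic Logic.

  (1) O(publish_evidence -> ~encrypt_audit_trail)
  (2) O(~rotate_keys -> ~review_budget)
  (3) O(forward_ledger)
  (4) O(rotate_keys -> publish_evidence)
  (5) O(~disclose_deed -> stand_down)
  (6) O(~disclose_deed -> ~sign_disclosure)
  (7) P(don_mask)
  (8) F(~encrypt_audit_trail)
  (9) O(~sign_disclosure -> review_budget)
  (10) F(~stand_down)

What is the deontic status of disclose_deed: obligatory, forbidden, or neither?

Premise 8, F(~encrypt_audit_trail), is equivalent to O(encrypt_audit_trail).
Premise 1 is O(publish_evidence -> ~encrypt_audit_trail); contrapositively O(encrypt_audit_trail -> ~publish_evidence). Since O(encrypt_audit_trail) holds, K gives O(~publish_evidence).
Premise 4, O(rotate_keys -> publish_evidence), contraposes to O(~publish_evidence -> ~rotate_keys); with O(~publish_evidence) we get O(~rotate_keys).
From O(~rotate_keys) and premise 2, O(~rotate_keys -> ~review_budget), we obtain O(~review_budget).
The contrapositive of premise 9 (O(~sign_disclosure -> review_budget)) is O(~review_budget -> sign_disclosure), and O(~review_budget) is already established, so O(sign_disclosure).
The contrapositive of premise 6 (O(~disclose_deed -> ~sign_disclosure)) is O(sign_disclosure -> disclose_deed), and O(sign_disclosure) is already established, so O(disclose_deed).
Premises 3, 5, 7, 10 do not contribute to this derivation.
Hence disclose_deed is obligatory.

Obligatory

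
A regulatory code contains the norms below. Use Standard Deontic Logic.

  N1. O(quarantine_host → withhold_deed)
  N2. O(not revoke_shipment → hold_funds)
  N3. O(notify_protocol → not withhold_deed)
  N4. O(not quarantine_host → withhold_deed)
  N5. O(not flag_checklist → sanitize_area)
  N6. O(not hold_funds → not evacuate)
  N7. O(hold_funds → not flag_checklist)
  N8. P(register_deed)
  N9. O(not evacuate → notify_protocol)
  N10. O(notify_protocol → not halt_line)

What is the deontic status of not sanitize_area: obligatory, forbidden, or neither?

Forbidden

Premises 1 and 4 are O(quarantine_host → withhold_deed) and O(not quarantine_host → withhold_deed); every ideal world satisfies quarantine_host or not quarantine_host, so in either case withhold_deed holds — hence O(withhold_deed).
Premise 3, O(notify_protocol → not withhold_deed), contraposes to O(withhold_deed → not notify_protocol); with O(withhold_deed) we get O(not notify_protocol).
Premise 9, O(not evacuate → notify_protocol), contraposes to O(not notify_protocol → evacuate); with O(not notify_protocol) we get O(evacuate).
Premise 6, O(not hold_funds → not evacuate), contraposes to O(evacuate → hold_funds); with O(evacuate) we get O(hold_funds).
Premise 7 is O(hold_funds → not flag_checklist); since O(hold_funds), deontic closure gives O(not flag_checklist).
From O(not flag_checklist) and premise 5, O(not flag_checklist → sanitize_area), we obtain O(sanitize_area).
Premises 2, 8, 10 do not contribute to this derivation.
Thus O(sanitize_area), which is F(not sanitize_area): not sanitize_area is forbidden.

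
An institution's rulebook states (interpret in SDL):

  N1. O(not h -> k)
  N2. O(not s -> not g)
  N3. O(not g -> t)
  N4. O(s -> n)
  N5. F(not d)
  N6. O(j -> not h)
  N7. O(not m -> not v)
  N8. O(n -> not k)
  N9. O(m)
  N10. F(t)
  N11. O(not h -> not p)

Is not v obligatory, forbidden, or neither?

Neither

Premise 7 is O(not m -> not v), but O(not m) is not derivable from the premises, so it does not yield O(not v).
No premise or chain of K-axiom applications forces O(not v), and none forces O(v). So not v is neither obligatory nor forbidden under these norms.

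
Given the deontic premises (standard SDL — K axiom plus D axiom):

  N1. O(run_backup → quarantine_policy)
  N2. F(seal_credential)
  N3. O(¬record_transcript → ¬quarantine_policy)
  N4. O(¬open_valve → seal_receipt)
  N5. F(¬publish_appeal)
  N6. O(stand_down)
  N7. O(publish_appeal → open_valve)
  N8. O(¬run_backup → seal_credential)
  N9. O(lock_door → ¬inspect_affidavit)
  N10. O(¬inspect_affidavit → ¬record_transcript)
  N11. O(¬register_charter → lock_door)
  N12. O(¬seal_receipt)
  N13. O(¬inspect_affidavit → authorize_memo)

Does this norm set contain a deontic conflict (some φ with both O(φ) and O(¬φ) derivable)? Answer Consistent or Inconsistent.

Consistent

Premise 4 is O(¬open_valve → seal_receipt), but O(¬open_valve) is not derivable from the premises, so it does not yield O(seal_receipt).
So O(seal_receipt) is not derivable, and the apparent clash with O(¬seal_receipt) does not arise.
A world satisfying every obligation exists (e.g. authorize_memo=false, inspect_affidavit=true, lock_door=false, open_valve=true, publish_appeal=true, quarantine_policy=true, record_transcript=true, register_charter=true, run_backup=true, seal_credential=false, seal_receipt=false, stand_down=true); no atom is both obligatory and forbidden, so the set is consistent.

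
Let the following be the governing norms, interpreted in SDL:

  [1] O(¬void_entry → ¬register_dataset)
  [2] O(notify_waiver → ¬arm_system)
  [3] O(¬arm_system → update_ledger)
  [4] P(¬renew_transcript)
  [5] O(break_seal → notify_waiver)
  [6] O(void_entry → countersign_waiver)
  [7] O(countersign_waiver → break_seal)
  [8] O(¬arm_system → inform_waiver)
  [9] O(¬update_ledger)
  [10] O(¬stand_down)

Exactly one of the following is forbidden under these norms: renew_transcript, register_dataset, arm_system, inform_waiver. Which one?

Premise 9 gives O(¬update_ledger).
Premise 3, O(¬arm_system → update_ledger), contraposes to O(¬update_ledger → arm_system); with O(¬update_ledger) we get O(arm_system).
Premise 2 is O(notify_waiver → ¬arm_system); contrapositively O(arm_system → ¬notify_waiver). Since O(arm_system) holds, K gives O(¬notify_waiver).
Premise 5, O(break_seal → notify_waiver), contraposes to O(¬notify_waiver → ¬break_seal); with O(¬notify_waiver) we get O(¬break_seal).
The contrapositive of premise 7 (O(countersign_waiver → break_seal)) is O(¬break_seal → ¬countersign_waiver), and O(¬break_seal) is already established, so O(¬countersign_waiver).
The contrapositive of premise 6 (O(void_entry → countersign_waiver)) is O(¬countersign_waiver → ¬void_entry), and O(¬countersign_waiver) is already established, so O(¬void_entry).
Premise 1 is O(¬void_entry → ¬register_dataset); since O(¬void_entry), deontic closure gives O(¬register_dataset).
So O(¬register_dataset) holds, i.e. register_dataset is forbidden. None of the other listed options is forbidden under the premises.

register_dataset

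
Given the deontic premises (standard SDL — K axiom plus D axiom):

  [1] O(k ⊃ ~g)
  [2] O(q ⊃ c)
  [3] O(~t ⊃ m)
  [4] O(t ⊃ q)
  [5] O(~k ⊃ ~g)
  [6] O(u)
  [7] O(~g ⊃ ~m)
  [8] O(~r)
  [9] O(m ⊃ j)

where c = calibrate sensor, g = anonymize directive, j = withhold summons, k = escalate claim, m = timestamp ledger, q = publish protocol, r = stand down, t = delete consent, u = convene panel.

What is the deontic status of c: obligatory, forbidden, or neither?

Premises 5 and 1 cover both cases: O(~k ⊃ ~g) and O(k ⊃ ~g). Since ~k ∨ k is a tautology, O(~g) follows.
Applying K to premise 7 (O(~g ⊃ ~m)) and O(~g) yields O(~m).
Premise 3 is O(~t ⊃ m); contrapositively O(~m ⊃ t). Since O(~m) holds, K gives O(t).
From O(t) and premise 4, O(t ⊃ q), we obtain O(q).
From O(q) and premise 2, O(q ⊃ c), we obtain O(c).
Premises 6, 8, 9 do not contribute to this derivation.
Hence c is obligatory.

Obligatory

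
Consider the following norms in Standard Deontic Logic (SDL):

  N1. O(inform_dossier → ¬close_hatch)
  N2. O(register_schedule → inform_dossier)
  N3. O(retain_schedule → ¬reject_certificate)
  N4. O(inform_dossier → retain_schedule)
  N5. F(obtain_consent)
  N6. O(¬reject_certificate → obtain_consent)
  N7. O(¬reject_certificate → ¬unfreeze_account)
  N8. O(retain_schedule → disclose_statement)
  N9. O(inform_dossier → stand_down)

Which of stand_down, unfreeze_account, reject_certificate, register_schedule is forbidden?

F(obtain_consent) at premise 5 means O(¬obtain_consent).
Premise 6 is O(¬reject_certificate → obtain_consent); contrapositively O(¬obtain_consent → reject_certificate). Since O(¬obtain_consent) holds, K gives O(reject_certificate).
Premise 3 is O(retain_schedule → ¬reject_certificate); contrapositively O(reject_certificate → ¬retain_schedule). Since O(reject_certificate) holds, K gives O(¬retain_schedule).
Premise 4 is O(inform_dossier → retain_schedule); contrapositively O(¬retain_schedule → ¬inform_dossier). Since O(¬retain_schedule) holds, K gives O(¬inform_dossier).
Premise 2 is O(register_schedule → inform_dossier); contrapositively O(¬inform_dossier → ¬register_schedule). Since O(¬inform_dossier) holds, K gives O(¬register_schedule).
So O(¬register_schedule) holds, i.e. register_schedule is forbidden. None of the other listed options is forbidden under the premises.

register_schedule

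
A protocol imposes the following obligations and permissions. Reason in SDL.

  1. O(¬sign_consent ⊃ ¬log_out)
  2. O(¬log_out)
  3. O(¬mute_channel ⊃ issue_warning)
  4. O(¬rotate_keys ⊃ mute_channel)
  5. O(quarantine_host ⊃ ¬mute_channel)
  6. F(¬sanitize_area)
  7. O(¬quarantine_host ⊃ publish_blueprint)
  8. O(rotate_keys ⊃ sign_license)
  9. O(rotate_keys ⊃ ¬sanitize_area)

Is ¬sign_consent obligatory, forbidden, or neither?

Neither

Premise 1 is O(¬sign_consent ⊃ ¬log_out); even if O(¬log_out) held, inferring O(¬sign_consent) would be affirming the consequent — invalid.
No premise or chain of K-axiom applications forces O(¬sign_consent), and none forces O(sign_consent). So ¬sign_consent is neither obligatory nor forbidden under these norms.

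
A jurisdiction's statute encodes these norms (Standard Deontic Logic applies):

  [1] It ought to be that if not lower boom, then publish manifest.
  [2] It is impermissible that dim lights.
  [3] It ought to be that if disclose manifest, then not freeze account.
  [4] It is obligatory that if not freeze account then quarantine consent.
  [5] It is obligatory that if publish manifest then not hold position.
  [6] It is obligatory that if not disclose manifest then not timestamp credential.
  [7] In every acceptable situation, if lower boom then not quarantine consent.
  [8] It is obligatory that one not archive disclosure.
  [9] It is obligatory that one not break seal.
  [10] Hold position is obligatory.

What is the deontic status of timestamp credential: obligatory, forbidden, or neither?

Forbidden

From premise 10 we have O(hold_position).
Premise 5 is O(publish_manifest → ¬hold_position); contrapositively O(hold_position → ¬publish_manifest). Since O(hold_position) holds, K gives O(¬publish_manifest).
Premise 1, O(¬lower_boom → publish_manifest), contraposes to O(¬publish_manifest → lower_boom); with O(¬publish_manifest) we get O(lower_boom).
Premise 7 is O(lower_boom → ¬quarantine_consent); since O(lower_boom), deontic closure gives O(¬quarantine_consent).
The contrapositive of premise 4 (O(¬freeze_account → quarantine_consent)) is O(¬quarantine_consent → freeze_account), and O(¬quarantine_consent) is already established, so O(freeze_account).
Premise 3, O(disclose_manifest → ¬freeze_account), contraposes to O(freeze_account → ¬disclose_manifest); with O(freeze_account) we get O(¬disclose_manifest).
With premise 6, O(¬disclose_manifest → ¬timestamp_credential), the K-axiom yields O(¬timestamp_credential).
Premises 2, 8, 9 do not contribute to this derivation.
Thus O(¬timestamp_credential), which is F(timestamp_credential): timestamp_credential is forbidden.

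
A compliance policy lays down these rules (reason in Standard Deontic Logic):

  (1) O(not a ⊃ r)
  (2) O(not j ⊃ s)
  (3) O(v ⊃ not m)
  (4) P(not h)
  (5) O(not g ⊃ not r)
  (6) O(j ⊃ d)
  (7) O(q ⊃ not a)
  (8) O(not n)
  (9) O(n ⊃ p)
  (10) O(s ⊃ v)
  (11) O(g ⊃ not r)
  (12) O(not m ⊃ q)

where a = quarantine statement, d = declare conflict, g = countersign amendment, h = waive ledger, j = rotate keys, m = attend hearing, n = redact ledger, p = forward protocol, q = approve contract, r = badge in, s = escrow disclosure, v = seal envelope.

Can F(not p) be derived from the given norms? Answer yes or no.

Premise 9 is O(n ⊃ p), but O(n) is not derivable from the premises, so it does not yield O(p).
No other premise forces O(p). An ideal world satisfying every premise can still have not p true, so F(not p) is not derivable.

No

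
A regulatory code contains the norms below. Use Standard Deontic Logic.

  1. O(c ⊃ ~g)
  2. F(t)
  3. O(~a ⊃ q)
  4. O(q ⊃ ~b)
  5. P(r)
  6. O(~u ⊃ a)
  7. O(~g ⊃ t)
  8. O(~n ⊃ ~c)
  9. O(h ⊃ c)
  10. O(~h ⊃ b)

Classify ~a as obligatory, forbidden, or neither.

F(t) at premise 2 means O(~t).
Premise 7 is O(~g ⊃ t); contrapositively O(~t ⊃ g). Since O(~t) holds, K gives O(g).
The contrapositive of premise 1 (O(c ⊃ ~g)) is O(g ⊃ ~c), and O(g) is already established, so O(~c).
Premise 9 is O(h ⊃ c); contrapositively O(~c ⊃ ~h). Since O(~c) holds, K gives O(~h).
Applying K to premise 10 (O(~h ⊃ b)) and O(~h) yields O(b).
The contrapositive of premise 4 (O(q ⊃ ~b)) is O(b ⊃ ~q), and O(b) is already established, so O(~q).
Premise 3, O(~a ⊃ q), contraposes to O(~q ⊃ a); with O(~q) we get O(a).
Premises 5, 6, 8 do not contribute to this derivation.
Thus O(a), which is F(~a): ~a is forbidden.

Forbidden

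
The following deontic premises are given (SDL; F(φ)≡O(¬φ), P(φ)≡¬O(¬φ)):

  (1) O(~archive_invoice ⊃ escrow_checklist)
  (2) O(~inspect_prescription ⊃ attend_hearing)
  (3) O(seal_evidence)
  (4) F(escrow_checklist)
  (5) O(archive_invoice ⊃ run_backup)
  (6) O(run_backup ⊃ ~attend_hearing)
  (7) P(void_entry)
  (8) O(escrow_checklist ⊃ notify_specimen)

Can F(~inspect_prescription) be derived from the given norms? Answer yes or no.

Premise 4 is F(escrow_checklist), i.e. O(~escrow_checklist).
The contrapositive of premise 1 (O(~archive_invoice ⊃ escrow_checklist)) is O(~escrow_checklist ⊃ archive_invoice), and O(~escrow_checklist) is already established, so O(archive_invoice).
Premise 5 is O(archive_invoice ⊃ run_backup); since O(archive_invoice), deontic closure gives O(run_backup).
Premise 6 is O(run_backup ⊃ ~attend_hearing); since O(run_backup), deontic closure gives O(~attend_hearing).
Premise 2 is O(~inspect_prescription ⊃ attend_hearing); contrapositively O(~attend_hearing ⊃ inspect_prescription). Since O(~attend_hearing) holds, K gives O(inspect_prescription).
Premises 3, 7, 8 do not contribute to this derivation.
So O(inspect_prescription) holds, i.e. F(~inspect_prescription). The claim follows.

Yes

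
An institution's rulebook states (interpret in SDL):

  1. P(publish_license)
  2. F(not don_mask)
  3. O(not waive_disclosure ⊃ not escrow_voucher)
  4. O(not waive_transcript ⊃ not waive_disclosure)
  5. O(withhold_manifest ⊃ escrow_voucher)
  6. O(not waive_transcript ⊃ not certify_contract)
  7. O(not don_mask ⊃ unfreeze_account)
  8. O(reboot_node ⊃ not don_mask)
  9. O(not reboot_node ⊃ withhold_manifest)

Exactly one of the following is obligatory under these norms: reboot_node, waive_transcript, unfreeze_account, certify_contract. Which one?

Premise 2 is F(not don_mask), i.e. O(don_mask).
Premise 8 is O(reboot_node ⊃ not don_mask); contrapositively O(don_mask ⊃ not reboot_node). Since O(don_mask) holds, K gives O(not reboot_node).
With premise 9, O(not reboot_node ⊃ withhold_manifest), the K-axiom yields O(withhold_manifest).
With premise 5, O(withhold_manifest ⊃ escrow_voucher), the K-axiom yields O(escrow_voucher).
Premise 3, O(not waive_disclosure ⊃ not escrow_voucher), contraposes to O(escrow_voucher ⊃ waive_disclosure); with O(escrow_voucher) we get O(waive_disclosure).
Premise 4, O(not waive_transcript ⊃ not waive_disclosure), contraposes to O(waive_disclosure ⊃ waive_transcript); with O(waive_disclosure) we get O(waive_transcript).
So O(waive_transcript) holds — waive_transcript is obligatory. None of the other listed options is made obligatory by any chain of premises.

waive_transcript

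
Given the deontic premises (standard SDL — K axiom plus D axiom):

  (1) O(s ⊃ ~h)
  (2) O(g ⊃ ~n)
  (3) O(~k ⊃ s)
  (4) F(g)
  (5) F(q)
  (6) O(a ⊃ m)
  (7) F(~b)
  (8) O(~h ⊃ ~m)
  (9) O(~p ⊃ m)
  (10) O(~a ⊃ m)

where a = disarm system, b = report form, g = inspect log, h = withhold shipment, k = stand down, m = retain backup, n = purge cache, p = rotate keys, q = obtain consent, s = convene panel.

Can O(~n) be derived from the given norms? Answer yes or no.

No

Premise 2 is O(g ⊃ ~n), but O(g) is not derivable from the premises, so it does not yield O(~n).
No other premise forces O(~n). An ideal world satisfying every premise can still have ~n false, so O(~n) is not derivable.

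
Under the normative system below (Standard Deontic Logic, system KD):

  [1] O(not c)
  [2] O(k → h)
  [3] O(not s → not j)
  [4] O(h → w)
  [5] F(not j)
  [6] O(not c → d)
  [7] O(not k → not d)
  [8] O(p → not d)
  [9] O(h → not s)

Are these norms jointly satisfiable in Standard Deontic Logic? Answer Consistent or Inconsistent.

F(not j) at premise 5 means O(j).
Premise 3 is O(not s → not j); contrapositively O(j → s). Since O(j) holds, K gives O(s).
The contrapositive of premise 9 (O(h → not s)) is O(s → not h), and O(s) is already established, so O(not h).
The contrapositive of premise 2 (O(k → h)) is O(not h → not k), and O(not h) is already established, so O(not k).
Premise 7 is O(not k → not d); since O(not k), deontic closure gives O(not d).
The contrapositive of premise 6 (O(not c → d)) is O(not d → c), and O(not d) is already established, so O(c).
Yet premise 1 states O(not c).
We now have both O(c) and O(not c) — c is simultaneously obligatory and forbidden, violating the D-axiom.

Inconsistent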